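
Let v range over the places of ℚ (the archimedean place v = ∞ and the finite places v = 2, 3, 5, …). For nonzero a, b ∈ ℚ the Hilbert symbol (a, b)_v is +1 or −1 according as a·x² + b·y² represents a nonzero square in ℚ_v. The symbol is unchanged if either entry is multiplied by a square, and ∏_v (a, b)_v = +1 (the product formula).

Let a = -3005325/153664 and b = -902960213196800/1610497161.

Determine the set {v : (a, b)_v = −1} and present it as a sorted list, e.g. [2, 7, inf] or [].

Mod squares: a ≡ -37, b ≡ -12617. Check v ∈ {∞, 2, 3, 5, 7, 11, 13, 19, 31, 37}.
v=11: a=11^0·(≡8), b=11^3·(≡7) mod 11; (8|11)=-1, (7|11)=-1; (−1)^{0·3·5}·(-1)^3·(-1)^0 = -1.
v=13: a=13^0·(≡7), b=13^-2·(≡6) mod 13; (7|13)=-1, (6|13)=-1; (−1)^{0·-2·6}·(-1)^-2·(-1)^0 = +1.
v=∞: -37 < 0 and -12617 < 0  ⇒  (a,b)_∞ = -1.
v=3: a=3^2·(≡2), b=3^-4·(≡1) mod 3; (2|3)=-1, (1|3)=+1; (−1)^{2·-4·1}·(-1)^-4·(+1)^2 = +1.
v=5: a=5^2·(≡3), b=5^2·(≡3) mod 5; (3|5)=-1, (3|5)=-1; (−1)^{2·2·2}·(-1)^2·(-1)^2 = +1.
v=2: v_2(a)=-6, v_2(b)=16; units ≡ 3, 7 (mod 8); ε·ε+αω+βω = 1·1+-6·0+16·1 ≡ 1  ⇒  (a,b)_2 = -1.
v=7: a=7^-4·(≡6), b=7^-6·(≡1) mod 7; (6|7)=-1, (1|7)=+1; (−1)^{-4·-6·3}·(-1)^-6·(+1)^-4 = +1.
v=37: a=37^1·(≡9), b=37^1·(≡8) mod 37; (9|37)=+1, (8|37)=-1; (−1)^{1·1·18}·(+1)^1·(-1)^1 = -1.
v=19: a=19^2·(≡17), b=19^2·(≡2) mod 19; (17|19)=+1, (2|19)=-1; (−1)^{2·2·9}·(+1)^2·(-1)^2 = +1.
v=31: a=31^0·(≡10), b=31^1·(≡22) mod 31; (10|31)=+1, (22|31)=-1; (−1)^{0·1·15}·(+1)^1·(-1)^0 = +1.
(-37, -12617 / ℚ) ramifies at {2, 11, 37, ∞}: a division algebra.

[2, 11, 37, inf]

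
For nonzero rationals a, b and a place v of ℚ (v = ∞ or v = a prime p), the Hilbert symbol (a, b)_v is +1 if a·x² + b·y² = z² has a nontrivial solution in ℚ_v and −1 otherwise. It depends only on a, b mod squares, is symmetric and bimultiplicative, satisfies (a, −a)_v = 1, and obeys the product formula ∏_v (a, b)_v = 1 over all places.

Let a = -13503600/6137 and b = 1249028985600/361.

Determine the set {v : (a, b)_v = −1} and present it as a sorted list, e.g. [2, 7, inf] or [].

Mod squares: a ≡ -527, b ≡ 179211. Check v ∈ {∞, 2, 3, 5, 11, 17, 19, 31, 41, 47}.
v=∞: -527 < 0 and 179211 > 0  ⇒  (a,b)_∞ = +1.
v=41: a=41^0·(≡35), b=41^1·(≡20) mod 41; (35|41)=-1, (20|41)=+1; (−1)^{0·1·20}·(-1)^1·(+1)^0 = -1.
v=31: a=31^1·(≡19), b=31^1·(≡11) mod 31; (19|31)=+1, (11|31)=-1; (−1)^{1·1·15}·(+1)^1·(-1)^1 = +1.
v=3: a=3^2·(≡1), b=3^3·(≡1) mod 3; (1|3)=+1, (1|3)=+1; (−1)^{2·3·1}·(+1)^3·(+1)^2 = +1.
v=5: a=5^2·(≡3), b=5^2·(≡4) mod 5; (3|5)=-1, (4|5)=+1; (−1)^{2·2·2}·(-1)^2·(+1)^2 = +1.
v=11: a=11^2·(≡5), b=11^2·(≡2) mod 11; (5|11)=+1, (2|11)=-1; (−1)^{2·2·5}·(+1)^2·(-1)^2 = +1.
v=19: a=19^-2·(≡17), b=19^-2·(≡3) mod 19; (17|19)=+1, (3|19)=-1; (−1)^{-2·-2·9}·(+1)^-2·(-1)^-2 = +1.
v=2: v_2(a)=4, v_2(b)=8; units ≡ 1, 3 (mod 8); ε·ε+αω+βω = 0·1+4·1+8·0 ≡ 0  ⇒  (a,b)_2 = +1.
v=47: a=47^0·(≡25), b=47^1·(≡12) mod 47; (25|47)=+1, (12|47)=+1; (−1)^{0·1·23}·(+1)^1·(+1)^0 = +1.
v=17: a=17^-1·(≡11), b=17^0·(≡11) mod 17; (11|17)=-1, (11|17)=-1; (−1)^{-1·0·8}·(-1)^0·(-1)^-1 = -1.
Ram(-527, 179211) = {17, 41}; no ℚ_17-point on the conic.

[17, 41]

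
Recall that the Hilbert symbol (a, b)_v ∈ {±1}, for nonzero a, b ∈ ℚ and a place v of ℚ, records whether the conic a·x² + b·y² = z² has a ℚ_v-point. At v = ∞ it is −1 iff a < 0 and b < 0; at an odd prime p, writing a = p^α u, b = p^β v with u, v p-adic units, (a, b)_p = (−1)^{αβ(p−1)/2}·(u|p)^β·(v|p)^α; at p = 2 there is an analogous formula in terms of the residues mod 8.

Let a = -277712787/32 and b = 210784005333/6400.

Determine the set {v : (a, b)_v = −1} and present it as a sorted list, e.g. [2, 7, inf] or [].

Mod squares: a ≡ -4590294, b ≡ 365893. Check v ∈ {∞, 2, 3, 5, 11, 23, 29, 31, 37}.
v=31: a=31^1·(≡27), b=31^1·(≡22) mod 31; (27|31)=-1, (22|31)=-1; (−1)^{1·1·15}·(-1)^1·(-1)^1 = -1.
v=37: a=37^1·(≡1), b=37^1·(≡16) mod 37; (1|37)=+1, (16|37)=+1; (−1)^{1·1·18}·(+1)^1·(+1)^1 = +1.
v=3: a=3^1·(≡1), b=3^2·(≡1) mod 3; (1|3)=+1, (1|3)=+1; (−1)^{1·2·1}·(+1)^2·(+1)^1 = +1.
v=11: a=11^2·(≡8), b=11^3·(≡10) mod 11; (8|11)=-1, (10|11)=-1; (−1)^{2·3·5}·(-1)^3·(-1)^2 = -1.
v=5: a=5^0·(≡4), b=5^-2·(≡3) mod 5; (4|5)=+1, (3|5)=-1; (−1)^{0·-2·2}·(+1)^-2·(-1)^0 = +1.
v=23: a=23^1·(≡13), b=23^2·(≡12) mod 23; (13|23)=+1, (12|23)=+1; (−1)^{1·2·11}·(+1)^2·(+1)^1 = +1.
v=∞: -4590294 < 0 and 365893 > 0  ⇒  (a,b)_∞ = +1.
v=2: v_2(a)=-5, v_2(b)=-8; units ≡ 5, 5 (mod 8); ε·ε+αω+βω = 0·0+-5·1+-8·1 ≡ 1  ⇒  (a,b)_2 = -1.
v=29: a=29^1·(≡16), b=29^1·(≡17) mod 29; (16|29)=+1, (17|29)=-1; (−1)^{1·1·14}·(+1)^1·(-1)^1 = -1.
Ram(-4590294, 365893) = {2, 11, 29, 31}; no ℚ_2-point on the conic.

[2, 11, 29, 31]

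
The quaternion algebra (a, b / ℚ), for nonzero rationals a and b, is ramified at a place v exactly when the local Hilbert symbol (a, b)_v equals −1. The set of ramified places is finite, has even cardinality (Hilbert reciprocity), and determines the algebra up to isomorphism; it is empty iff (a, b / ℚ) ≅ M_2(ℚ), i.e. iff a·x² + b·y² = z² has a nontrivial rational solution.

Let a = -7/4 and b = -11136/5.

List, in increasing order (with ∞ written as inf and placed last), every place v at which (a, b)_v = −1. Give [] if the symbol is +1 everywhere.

Mod squares: a ≡ -7, b ≡ -870. Check v ∈ {∞, 2, 3, 5, 7, 29}.
v=5: a=5^0·(≡2), b=5^-1·(≡4) mod 5; (2|5)=-1, (4|5)=+1; (−1)^{0·-1·2}·(-1)^-1·(+1)^0 = -1.
v=29: a=29^0·(≡20), b=29^1·(≡16) mod 29; (20|29)=+1, (16|29)=+1; (−1)^{0·1·14}·(+1)^1·(+1)^0 = +1.
v=∞: -7 < 0 and -870 < 0  ⇒  (a,b)_∞ = -1.
v=2: v_2(a)=-2, v_2(b)=7; units ≡ 1, 5 (mod 8); ε·ε+αω+βω = 0·0+-2·1+7·0 ≡ 0  ⇒  (a,b)_2 = +1.
v=3: a=3^0·(≡2), b=3^1·(≡1) mod 3; (2|3)=-1, (1|3)=+1; (−1)^{0·1·1}·(-1)^1·(+1)^0 = -1.
v=7: a=7^1·(≡5), b=7^0·(≡3) mod 7; (5|7)=-1, (3|7)=-1; (−1)^{1·0·3}·(-1)^0·(-1)^1 = -1.
(-7, -870 / ℚ) ramifies at {3, 5, 7, ∞}: a division algebra.

[3, 5, 7, inf]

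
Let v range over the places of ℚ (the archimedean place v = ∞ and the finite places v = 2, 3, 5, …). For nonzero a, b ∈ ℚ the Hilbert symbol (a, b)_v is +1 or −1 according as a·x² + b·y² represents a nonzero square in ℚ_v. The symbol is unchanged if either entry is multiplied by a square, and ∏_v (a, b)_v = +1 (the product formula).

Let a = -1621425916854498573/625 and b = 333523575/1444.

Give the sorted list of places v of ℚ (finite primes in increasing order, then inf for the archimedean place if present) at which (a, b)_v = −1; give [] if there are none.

[2, 3, 7, 11, 13, 23]

Mod squares: a ≡ -528333, b ≡ 164703. Check v ∈ {∞, 2, 3, 5, 7, 11, 13, 19, 23, 31}.
v=31: a=31^3·(≡18), b=31^1·(≡17) mod 31; (18|31)=+1, (17|31)=-1; (−1)^{3·1·15}·(+1)^1·(-1)^3 = +1.
v=7: a=7^2·(≡3), b=7^1·(≡2) mod 7; (3|7)=-1, (2|7)=+1; (−1)^{2·1·3}·(-1)^1·(+1)^2 = -1.
v=23: a=23^3·(≡18), b=23^1·(≡3) mod 23; (18|23)=+1, (3|23)=+1; (−1)^{3·1·11}·(+1)^1·(+1)^3 = -1.
v=5: a=5^-4·(≡2), b=5^2·(≡2) mod 5; (2|5)=-1, (2|5)=-1; (−1)^{-4·2·2}·(-1)^2·(-1)^-4 = +1.
v=19: a=19^1·(≡7), b=19^-2·(≡16) mod 19; (7|19)=+1, (16|19)=+1; (−1)^{1·-2·9}·(+1)^-2·(+1)^1 = +1.
v=∞: -528333 < 0 and 164703 > 0  ⇒  (a,b)_∞ = +1.
v=13: a=13^3·(≡10), b=13^0·(≡8) mod 13; (10|13)=+1, (8|13)=-1; (−1)^{3·0·6}·(+1)^0·(-1)^3 = -1.
v=11: a=11^0·(≡8), b=11^1·(≡8) mod 11; (8|11)=-1, (8|11)=-1; (−1)^{0·1·5}·(-1)^1·(-1)^0 = -1.
v=2: v_2(a)=0, v_2(b)=-2; units ≡ 3, 7 (mod 8); ε·ε+αω+βω = 1·1+0·0+-2·1 ≡ 1  ⇒  (a,b)_2 = -1.
v=3: a=3^7·(≡1), b=3^5·(≡1) mod 3; (1|3)=+1, (1|3)=+1; (−1)^{7·5·1}·(+1)^5·(+1)^7 = -1.
|Ram(-528333, 164703)| = 6, even; anisotropic at {2, 3, 7, 11, 13, 23}.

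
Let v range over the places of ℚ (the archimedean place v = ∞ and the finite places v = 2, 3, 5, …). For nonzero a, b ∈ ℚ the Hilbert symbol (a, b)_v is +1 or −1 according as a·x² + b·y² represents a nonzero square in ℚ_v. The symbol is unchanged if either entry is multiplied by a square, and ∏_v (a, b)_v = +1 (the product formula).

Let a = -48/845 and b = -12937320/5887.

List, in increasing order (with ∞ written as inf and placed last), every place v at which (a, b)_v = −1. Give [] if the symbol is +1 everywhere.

(a, b) ≡ (-15, -2310) mod (ℚ^×)²; places V = {2, 3, 5, 7, 11, 13, 29, ∞}.
(a,b)_13: α=-2, u≡6; β=0, v≡3 (mod 13); (6|13)=-1, (3|13)=+1; sign (−1)^0·-1^0·+1^-2 = +1.
(a,b)_11: α=0, u≡2; β=3, v≡2 (mod 11); (2|11)=-1, (2|11)=-1; sign (−1)^0·-1^3·-1^0 = -1.
(a,b)_7: α=0, u≡3; β=-1, v≡3 (mod 7); (3|7)=-1, (3|7)=-1; sign (−1)^0·-1^-1·-1^0 = -1.
(a,b)_∞: sgn(-15)=−, sgn(-2310)=−, so -1.
(a,b)_5: α=-1, u≡3; β=1, v≡3 (mod 5); (3|5)=-1, (3|5)=-1; sign (−1)^0·-1^1·-1^-1 = +1.
(a,b)_3: α=1, u≡1; β=5, v≡1 (mod 3); (1|3)=+1, (1|3)=+1; sign (−1)^1·+1^5·+1^1 = -1.
(a,b)_2: α=4, β=3; u≡1, v≡5 (mod 8); ε(u)ε(v)=0·0, αω(v)=4·1, βω(u)=3·0; sum ≡ 0  ⇒  +1.
(a,b)_29: α=0, u≡17; β=-2, v≡27 (mod 29); (17|29)=-1, (27|29)=-1; sign (−1)^0·-1^-2·-1^0 = +1.
Ram(-15, -2310) = {3, 7, 11, ∞}; no ℚ_3-point on the conic.

[3, 7, 11, inf]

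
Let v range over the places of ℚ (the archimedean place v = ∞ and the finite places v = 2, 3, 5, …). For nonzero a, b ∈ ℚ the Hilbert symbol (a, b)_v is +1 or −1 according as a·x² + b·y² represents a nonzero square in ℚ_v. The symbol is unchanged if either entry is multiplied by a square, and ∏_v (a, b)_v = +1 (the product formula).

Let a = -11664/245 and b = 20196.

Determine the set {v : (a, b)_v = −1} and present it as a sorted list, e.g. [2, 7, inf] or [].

Mod squares: a ≡ -5, b ≡ 561. Check v ∈ {∞, 2, 3, 5, 7, 11, 17}.
v=17: a=17^0·(≡7), b=17^1·(≡15) mod 17; (7|17)=-1, (15|17)=+1; (−1)^{0·1·8}·(-1)^1·(+1)^0 = -1.
v=∞: -5 < 0 and 561 > 0  ⇒  (a,b)_∞ = +1.
v=11: a=11^0·(≡6), b=11^1·(≡10) mod 11; (6|11)=-1, (10|11)=-1; (−1)^{0·1·5}·(-1)^1·(-1)^0 = -1.
v=5: a=5^-1·(≡4), b=5^0·(≡1) mod 5; (4|5)=+1, (1|5)=+1; (−1)^{-1·0·2}·(+1)^0·(+1)^-1 = +1.
v=7: a=7^-2·(≡1), b=7^0·(≡1) mod 7; (1|7)=+1, (1|7)=+1; (−1)^{-2·0·3}·(+1)^0·(+1)^-2 = +1.
v=3: a=3^6·(≡1), b=3^3·(≡1) mod 3; (1|3)=+1, (1|3)=+1; (−1)^{6·3·1}·(+1)^3·(+1)^6 = +1.
v=2: v_2(a)=4, v_2(b)=2; units ≡ 3, 1 (mod 8); ε·ε+αω+βω = 1·0+4·0+2·1 ≡ 0  ⇒  (a,b)_2 = +1.
|Ram(-5, 561)| = 2, even; anisotropic at {11, 17}.

[11, 17]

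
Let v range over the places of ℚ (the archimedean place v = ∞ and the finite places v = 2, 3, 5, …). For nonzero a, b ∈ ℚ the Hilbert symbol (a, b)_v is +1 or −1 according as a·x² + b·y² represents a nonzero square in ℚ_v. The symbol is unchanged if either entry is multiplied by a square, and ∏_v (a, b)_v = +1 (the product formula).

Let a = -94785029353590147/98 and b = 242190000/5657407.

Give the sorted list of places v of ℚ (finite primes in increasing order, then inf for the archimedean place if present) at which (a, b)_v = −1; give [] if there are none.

(a, b) ≡ (-2124694, 2093) mod (ℚ^×)²; places V = {2, 3, 5, 7, 11, 13, 17, 19, 23, 29, 31, 37, ∞}.
(a,b)_29: α=0, u≡22; β=-2, v≡20 (mod 29); (22|29)=+1, (20|29)=+1; sign (−1)^0·+1^-2·+1^0 = +1.
(a,b)_19: α=1, u≡18; β=0, v≡8 (mod 19); (18|19)=-1, (8|19)=-1; sign (−1)^0·-1^0·-1^1 = -1.
(a,b)_7: α=-2, u≡1; β=-1, v≡5 (mod 7); (1|7)=+1, (5|7)=-1; sign (−1)^0·+1^-1·-1^-2 = +1.
(a,b)_31: α=0, u≡12; β=-2, v≡14 (mod 31); (12|31)=-1, (14|31)=+1; sign (−1)^0·-1^-2·+1^0 = +1.
(a,b)_11: α=1, u≡7; β=0, v≡1 (mod 11); (7|11)=-1, (1|11)=+1; sign (−1)^0·-1^0·+1^1 = +1.
(a,b)_∞: sgn(-2124694)=−, sgn(2093)=+, so +1.
(a,b)_13: α=3, u≡6; β=1, v≡6 (mod 13); (6|13)=-1, (6|13)=-1; sign (−1)^0·-1^1·-1^3 = +1.
(a,b)_5: α=0, u≡1; β=4, v≡2 (mod 5); (1|5)=+1, (2|5)=-1; sign (−1)^0·+1^4·-1^0 = +1.
(a,b)_17: α=1, u≡8; β=0, v≡4 (mod 17); (8|17)=+1, (4|17)=+1; sign (−1)^0·+1^0·+1^1 = +1.
(a,b)_23: α=3, u≡8; β=1, v≡5 (mod 23); (8|23)=+1, (5|23)=-1; sign (−1)^1·+1^1·-1^3 = +1.
(a,b)_2: α=-1, β=4; u≡5, v≡5 (mod 8); ε(u)ε(v)=0·0, αω(v)=-1·1, βω(u)=4·1; sum ≡ 1  ⇒  -1.
(a,b)_3: α=6, u≡2; β=4, v≡2 (mod 3); (2|3)=-1, (2|3)=-1; sign (−1)^0·-1^4·-1^6 = +1.
(a,b)_37: α=2, u≡17; β=0, v≡3 (mod 37); (17|37)=-1, (3|37)=+1; sign (−1)^0·-1^0·+1^2 = +1.
|Ram(-2124694, 2093)| = 2, even; anisotropic at {2, 19}.

[2, 19]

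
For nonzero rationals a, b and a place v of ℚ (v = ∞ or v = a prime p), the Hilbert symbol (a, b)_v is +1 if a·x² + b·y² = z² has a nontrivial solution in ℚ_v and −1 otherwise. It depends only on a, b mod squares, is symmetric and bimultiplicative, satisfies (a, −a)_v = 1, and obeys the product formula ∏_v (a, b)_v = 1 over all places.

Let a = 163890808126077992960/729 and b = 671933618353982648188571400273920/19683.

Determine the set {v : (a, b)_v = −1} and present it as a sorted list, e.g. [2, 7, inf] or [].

(a, b) ≡ (17765, 25935) mod (ℚ^×)²; places V = {2, 3, 5, 7, 11, 13, 17, 19, 31, ∞}.
(a,b)_19: α=3, u≡16; β=5, v≡6 (mod 19); (16|19)=+1, (6|19)=+1; sign (−1)^1·+1^5·+1^3 = -1.
(a,b)_2: α=16, β=28; u≡5, v≡7 (mod 8); ε(u)ε(v)=0·1, αω(v)=16·0, βω(u)=28·1; sum ≡ 0  ⇒  +1.
(a,b)_∞: sgn(17765)=+, sgn(25935)=+, so +1.
(a,b)_7: α=4, u≡5; β=7, v≡2 (mod 7); (5|7)=-1, (2|7)=+1; sign (−1)^0·-1^7·+1^4 = -1.
(a,b)_3: α=-6, u≡2; β=-9, v≡2 (mod 3); (2|3)=-1, (2|3)=-1; sign (−1)^0·-1^-9·-1^-6 = -1.
(a,b)_17: α=1, u≡15; β=0, v≡5 (mod 17); (15|17)=+1, (5|17)=-1; sign (−1)^0·+1^0·-1^1 = -1.
(a,b)_31: α=2, u≡19; β=4, v≡4 (mod 31); (19|31)=+1, (4|31)=+1; sign (−1)^0·+1^4·+1^2 = +1.
(a,b)_11: α=1, u≡4; β=2, v≡2 (mod 11); (4|11)=+1, (2|11)=-1; sign (−1)^0·+1^2·-1^1 = -1.
(a,b)_13: α=2, u≡8; β=3, v≡5 (mod 13); (8|13)=-1, (5|13)=-1; sign (−1)^0·-1^3·-1^2 = -1.
(a,b)_5: α=1, u≡3; β=1, v≡3 (mod 5); (3|5)=-1, (3|5)=-1; sign (−1)^0·-1^1·-1^1 = +1.
Ram(17765, 25935) = {3, 7, 11, 13, 17, 19}; no ℚ_3-point on the conic.

[3, 7, 11, 13, 17, 19]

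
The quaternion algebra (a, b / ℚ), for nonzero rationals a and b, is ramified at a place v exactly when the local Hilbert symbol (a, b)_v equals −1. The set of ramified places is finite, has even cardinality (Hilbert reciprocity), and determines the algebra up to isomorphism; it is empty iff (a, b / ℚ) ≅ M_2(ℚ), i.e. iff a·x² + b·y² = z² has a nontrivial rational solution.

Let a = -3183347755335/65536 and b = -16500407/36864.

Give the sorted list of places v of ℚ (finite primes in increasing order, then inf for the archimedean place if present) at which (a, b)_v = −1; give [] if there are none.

[5, 11, 53, inf]

Mod squares: a ≡ -411015, b ≡ -23. Check v ∈ {∞, 2, 3, 5, 7, 11, 23, 47, 53}.
v=5: a=5^1·(≡3), b=5^0·(≡2) mod 5; (3|5)=-1, (2|5)=-1; (−1)^{1·0·2}·(-1)^0·(-1)^1 = -1.
v=7: a=7^0·(≡4), b=7^2·(≡3) mod 7; (4|7)=+1, (3|7)=-1; (−1)^{0·2·3}·(+1)^2·(-1)^0 = +1.
v=23: a=23^2·(≡3), b=23^1·(≡17) mod 23; (3|23)=+1, (17|23)=-1; (−1)^{2·1·11}·(+1)^1·(-1)^2 = +1.
v=3: a=3^1·(≡2), b=3^-2·(≡1) mod 3; (2|3)=-1, (1|3)=+1; (−1)^{1·-2·1}·(-1)^-2·(+1)^1 = +1.
v=53: a=53^1·(≡6), b=53^0·(≡12) mod 53; (6|53)=+1, (12|53)=-1; (−1)^{1·0·26}·(+1)^0·(-1)^1 = -1.
v=11: a=11^5·(≡10), b=11^4·(≡2) mod 11; (10|11)=-1, (2|11)=-1; (−1)^{5·4·5}·(-1)^4·(-1)^5 = -1.
v=2: v_2(a)=-16, v_2(b)=-12; units ≡ 1, 1 (mod 8); ε·ε+αω+βω = 0·0+-16·0+-12·0 ≡ 0  ⇒  (a,b)_2 = +1.
v=∞: -411015 < 0 and -23 < 0  ⇒  (a,b)_∞ = -1.
v=47: a=47^1·(≡46), b=47^0·(≡25) mod 47; (46|47)=-1, (25|47)=+1; (−1)^{1·0·23}·(-1)^0·(+1)^1 = +1.
|Ram(-411015, -23)| = 4, even; anisotropic at {5, 11, 53, ∞}.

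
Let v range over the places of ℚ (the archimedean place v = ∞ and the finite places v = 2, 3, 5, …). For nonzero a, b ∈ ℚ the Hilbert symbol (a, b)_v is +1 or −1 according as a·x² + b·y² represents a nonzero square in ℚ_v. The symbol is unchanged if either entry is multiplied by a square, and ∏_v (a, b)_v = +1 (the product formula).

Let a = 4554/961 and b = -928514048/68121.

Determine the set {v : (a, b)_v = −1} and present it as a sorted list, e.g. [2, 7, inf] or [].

[11, 23]

Mod squares: a ≡ 506, b ≡ -3542. Check v ∈ {∞, 2, 3, 7, 11, 23, 29, 31}.
v=∞: 506 > 0 and -3542 < 0  ⇒  (a,b)_∞ = +1.
v=11: a=11^1·(≡10), b=11^1·(≡10) mod 11; (10|11)=-1, (10|11)=-1; (−1)^{1·1·5}·(-1)^1·(-1)^1 = -1.
v=2: v_2(a)=1, v_2(b)=19; units ≡ 5, 5 (mod 8); ε·ε+αω+βω = 0·0+1·1+19·1 ≡ 0  ⇒  (a,b)_2 = +1.
v=29: a=29^0·(≡22), b=29^-2·(≡28) mod 29; (22|29)=+1, (28|29)=+1; (−1)^{0·-2·14}·(+1)^-2·(+1)^0 = +1.
v=31: a=31^-2·(≡28), b=31^0·(≡22) mod 31; (28|31)=+1, (22|31)=-1; (−1)^{-2·0·15}·(+1)^0·(-1)^-2 = +1.
v=3: a=3^2·(≡2), b=3^-4·(≡1) mod 3; (2|3)=-1, (1|3)=+1; (−1)^{2·-4·1}·(-1)^-4·(+1)^2 = +1.
v=7: a=7^0·(≡2), b=7^1·(≡3) mod 7; (2|7)=+1, (3|7)=-1; (−1)^{0·1·3}·(+1)^1·(-1)^0 = +1.
v=23: a=23^1·(≡11), b=23^1·(≡14) mod 23; (11|23)=-1, (14|23)=-1; (−1)^{1·1·11}·(-1)^1·(-1)^1 = -1.
Ram(506, -3542) = {11, 23}; no ℚ_11-point on the conic.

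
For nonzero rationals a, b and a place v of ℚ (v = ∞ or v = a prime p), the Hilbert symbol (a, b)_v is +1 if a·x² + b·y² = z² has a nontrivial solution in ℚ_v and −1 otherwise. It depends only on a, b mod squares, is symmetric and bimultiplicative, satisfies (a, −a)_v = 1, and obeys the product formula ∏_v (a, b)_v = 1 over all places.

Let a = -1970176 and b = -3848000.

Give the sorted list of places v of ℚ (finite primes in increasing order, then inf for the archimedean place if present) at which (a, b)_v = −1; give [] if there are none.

(a, b) ≡ (-481, -2405) mod (ℚ^×)²; places V = {2, 5, 13, 37, ∞}.
(a,b)_37: α=1, u≡32; β=1, v≡7 (mod 37); (32|37)=-1, (7|37)=+1; sign (−1)^0·-1^1·+1^1 = -1.
(a,b)_2: α=12, β=6; u≡7, v≡3 (mod 8); ε(u)ε(v)=1·1, αω(v)=12·1, βω(u)=6·0; sum ≡ 1  ⇒  -1.
(a,b)_13: α=1, u≡2; β=1, v≡10 (mod 13); (2|13)=-1, (10|13)=+1; sign (−1)^0·-1^1·+1^1 = -1.
(a,b)_∞: sgn(-481)=−, sgn(-2405)=−, so -1.
(a,b)_5: α=0, u≡4; β=3, v≡1 (mod 5); (4|5)=+1, (1|5)=+1; sign (−1)^0·+1^3·+1^0 = +1.
(-481, -2405 / ℚ) ramifies at {2, 13, 37, ∞}: a division algebra.

[2, 13, 37, inf]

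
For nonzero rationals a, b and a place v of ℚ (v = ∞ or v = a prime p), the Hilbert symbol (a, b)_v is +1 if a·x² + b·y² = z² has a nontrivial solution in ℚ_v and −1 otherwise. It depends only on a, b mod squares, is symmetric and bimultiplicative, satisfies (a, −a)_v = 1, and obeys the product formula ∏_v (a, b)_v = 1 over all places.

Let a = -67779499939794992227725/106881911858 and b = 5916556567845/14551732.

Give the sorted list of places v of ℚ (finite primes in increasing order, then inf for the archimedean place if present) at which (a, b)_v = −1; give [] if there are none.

[5, 11]

(a, b) ≡ (-42, 36465) mod (ℚ^×)²; places V = {2, 3, 5, 7, 11, 13, 17, 19, 23, ∞}.
(a,b)_3: α=23, u≡1; β=17, v≡2 (mod 3); (1|3)=+1, (2|3)=-1; sign (−1)^1·+1^17·-1^23 = +1.
(a,b)_2: α=-1, β=-2; u≡3, v≡1 (mod 8); ε(u)ε(v)=1·0, αω(v)=-1·0, βω(u)=-2·1; sum ≡ 0  ⇒  +1.
(a,b)_17: α=2, u≡1; β=1, v≡11 (mod 17); (1|17)=+1, (11|17)=-1; sign (−1)^0·+1^1·-1^2 = +1.
(a,b)_5: α=2, u≡2; β=1, v≡2 (mod 5); (2|5)=-1, (2|5)=-1; sign (−1)^0·-1^1·-1^2 = -1.
(a,b)_11: α=2, u≡7; β=1, v≡1 (mod 11); (7|11)=-1, (1|11)=+1; sign (−1)^0·-1^1·+1^2 = -1.
(a,b)_13: α=0, u≡9; β=-1, v≡12 (mod 13); (9|13)=+1, (12|13)=+1; sign (−1)^0·+1^-1·+1^0 = +1.
(a,b)_23: α=-6, u≡16; β=-4, v≡5 (mod 23); (16|23)=+1, (5|23)=-1; sign (−1)^0·+1^-4·-1^-6 = +1.
(a,b)_19: α=-2, u≡10; β=0, v≡16 (mod 19); (10|19)=-1, (16|19)=+1; sign (−1)^0·-1^0·+1^-2 = +1.
(a,b)_∞: sgn(-42)=−, sgn(36465)=+, so +1.
(a,b)_7: α=7, u≡4; β=2, v≡1 (mod 7); (4|7)=+1, (1|7)=+1; sign (−1)^0·+1^2·+1^7 = +1.
Ram(-42, 36465) = {5, 11}; no ℚ_5-point on the conic.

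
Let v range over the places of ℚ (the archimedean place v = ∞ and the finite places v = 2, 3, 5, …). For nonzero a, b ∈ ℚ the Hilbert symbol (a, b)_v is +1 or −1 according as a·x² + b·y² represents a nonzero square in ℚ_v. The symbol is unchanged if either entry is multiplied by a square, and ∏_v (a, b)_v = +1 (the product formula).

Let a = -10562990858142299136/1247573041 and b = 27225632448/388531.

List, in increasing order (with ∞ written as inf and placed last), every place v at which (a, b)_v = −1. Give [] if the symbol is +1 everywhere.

[29, 37]

(a, b) ≡ (-29, 21793) mod (ℚ^×)²; places V = {2, 3, 7, 11, 13, 19, 29, 31, 37, ∞}.
(a,b)_37: α=2, u≡6; β=1, v≡33 (mod 37); (6|37)=-1, (33|37)=+1; sign (−1)^0·-1^1·+1^2 = -1.
(a,b)_2: α=10, β=6; u≡3, v≡1 (mod 8); ε(u)ε(v)=1·0, αω(v)=10·0, βω(u)=6·1; sum ≡ 0  ⇒  +1.
(a,b)_19: α=-2, u≡17; β=-1, v≡6 (mod 19); (17|19)=+1, (6|19)=+1; sign (−1)^0·+1^-1·+1^-2 = +1.
(a,b)_∞: sgn(-29)=−, sgn(21793)=+, so +1.
(a,b)_7: α=2, u≡3; β=2, v≡4 (mod 7); (3|7)=-1, (4|7)=+1; sign (−1)^0·-1^2·+1^2 = +1.
(a,b)_3: α=8, u≡1; β=2, v≡1 (mod 3); (1|3)=+1, (1|3)=+1; sign (−1)^0·+1^2·+1^8 = +1.
(a,b)_13: α=-4, u≡12; β=-2, v≡6 (mod 13); (12|13)=+1, (6|13)=-1; sign (−1)^0·+1^-2·-1^-4 = +1.
(a,b)_11: α=-2, u≡1; β=-2, v≡8 (mod 11); (1|11)=+1, (8|11)=-1; sign (−1)^0·+1^-2·-1^-2 = +1.
(a,b)_31: α=2, u≡7; β=1, v≡11 (mod 31); (7|31)=+1, (11|31)=-1; sign (−1)^0·+1^1·-1^2 = +1.
(a,b)_29: α=3, u≡7; β=2, v≡3 (mod 29); (7|29)=+1, (3|29)=-1; sign (−1)^0·+1^2·-1^3 = -1.
(-29, 21793 / ℚ) ramifies at {29, 37}: a division algebra.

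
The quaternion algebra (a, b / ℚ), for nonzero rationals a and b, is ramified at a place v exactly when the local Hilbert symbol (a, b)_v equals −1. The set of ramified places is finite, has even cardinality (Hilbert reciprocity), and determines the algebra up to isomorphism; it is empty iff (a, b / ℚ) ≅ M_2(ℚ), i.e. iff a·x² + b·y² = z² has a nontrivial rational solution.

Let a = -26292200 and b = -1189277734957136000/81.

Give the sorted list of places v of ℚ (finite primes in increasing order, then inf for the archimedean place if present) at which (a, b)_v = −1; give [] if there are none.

[5, 17, 23, inf]

Mod squares: a ≡ -262922, b ≡ -43010. Check v ∈ {∞, 2, 3, 5, 11, 17, 19, 23, 37}.
v=37: a=37^1·(≡22), b=37^2·(≡27) mod 37; (22|37)=-1, (27|37)=+1; (−1)^{1·2·18}·(-1)^2·(+1)^1 = +1.
v=3: a=3^0·(≡1), b=3^-4·(≡1) mod 3; (1|3)=+1, (1|3)=+1; (−1)^{0·-4·1}·(+1)^-4·(+1)^0 = +1.
v=11: a=11^1·(≡1), b=11^3·(≡6) mod 11; (1|11)=+1, (6|11)=-1; (−1)^{1·3·5}·(+1)^3·(-1)^1 = +1.
v=5: a=5^2·(≡2), b=5^3·(≡2) mod 5; (2|5)=-1, (2|5)=-1; (−1)^{2·3·2}·(-1)^3·(-1)^2 = -1.
v=∞: -262922 < 0 and -43010 < 0  ⇒  (a,b)_∞ = -1.
v=17: a=17^1·(≡9), b=17^3·(≡11) mod 17; (9|17)=+1, (11|17)=-1; (−1)^{1·3·8}·(+1)^3·(-1)^1 = -1.
v=19: a=19^1·(≡8), b=19^2·(≡9) mod 19; (8|19)=-1, (9|19)=+1; (−1)^{1·2·9}·(-1)^2·(+1)^1 = +1.
v=23: a=23^0·(≡20), b=23^1·(≡6) mod 23; (20|23)=-1, (6|23)=+1; (−1)^{0·1·11}·(-1)^1·(+1)^0 = -1.
v=2: v_2(a)=3, v_2(b)=7; units ≡ 3, 7 (mod 8); ε·ε+αω+βω = 1·1+3·0+7·1 ≡ 0  ⇒  (a,b)_2 = +1.
|Ram(-262922, -43010)| = 4, even; anisotropic at {5, 17, 23, ∞}.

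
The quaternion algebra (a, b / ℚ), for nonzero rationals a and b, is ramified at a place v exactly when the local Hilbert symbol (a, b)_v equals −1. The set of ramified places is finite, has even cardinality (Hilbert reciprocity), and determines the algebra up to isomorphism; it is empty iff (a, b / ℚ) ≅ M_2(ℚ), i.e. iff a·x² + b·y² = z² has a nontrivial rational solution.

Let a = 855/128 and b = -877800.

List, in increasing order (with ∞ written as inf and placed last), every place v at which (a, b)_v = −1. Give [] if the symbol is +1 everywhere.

[5, 19]

(a, b) ≡ (190, -8778) mod (ℚ^×)²; places V = {2, 3, 5, 7, 11, 19, ∞}.
(a,b)_2: α=-7, β=3; u≡7, v≡3 (mod 8); ε(u)ε(v)=1·1, αω(v)=-7·1, βω(u)=3·0; sum ≡ 0  ⇒  +1.
(a,b)_7: α=0, u≡4; β=1, v≡5 (mod 7); (4|7)=+1, (5|7)=-1; sign (−1)^0·+1^1·-1^0 = +1.
(a,b)_19: α=1, u≡10; β=1, v≡8 (mod 19); (10|19)=-1, (8|19)=-1; sign (−1)^1·-1^1·-1^1 = -1.
(a,b)_∞: sgn(190)=+, sgn(-8778)=−, so +1.
(a,b)_5: α=1, u≡2; β=2, v≡3 (mod 5); (2|5)=-1, (3|5)=-1; sign (−1)^0·-1^2·-1^1 = -1.
(a,b)_11: α=0, u≡9; β=1, v≡5 (mod 11); (9|11)=+1, (5|11)=+1; sign (−1)^0·+1^1·+1^0 = +1.
(a,b)_3: α=2, u≡1; β=1, v≡2 (mod 3); (1|3)=+1, (2|3)=-1; sign (−1)^0·+1^1·-1^2 = +1.
|Ram(190, -8778)| = 2, even; anisotropic at {5, 19}.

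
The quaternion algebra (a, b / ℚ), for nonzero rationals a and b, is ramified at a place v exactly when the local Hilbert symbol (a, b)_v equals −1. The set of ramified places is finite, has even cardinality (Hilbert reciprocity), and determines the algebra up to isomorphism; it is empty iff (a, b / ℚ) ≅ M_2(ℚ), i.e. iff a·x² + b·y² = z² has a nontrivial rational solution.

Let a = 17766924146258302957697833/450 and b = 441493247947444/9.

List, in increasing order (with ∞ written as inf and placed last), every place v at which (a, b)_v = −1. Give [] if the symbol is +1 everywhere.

[2, 7]

Mod squares: a ≡ 580754, b ≡ 1309. Check v ∈ {∞, 2, 3, 5, 7, 11, 17, 19, 23, 29, 31}.
v=31: a=31^3·(≡5), b=31^2·(≡2) mod 31; (5|31)=+1, (2|31)=+1; (−1)^{3·2·15}·(+1)^2·(+1)^3 = +1.
v=3: a=3^-2·(≡2), b=3^-2·(≡1) mod 3; (2|3)=-1, (1|3)=+1; (−1)^{-2·-2·1}·(-1)^-2·(+1)^-2 = +1.
v=17: a=17^7·(≡16), b=17^3·(≡13) mod 17; (16|17)=+1, (13|17)=+1; (−1)^{7·3·8}·(+1)^3·(+1)^7 = +1.
v=7: a=7^2·(≡3), b=7^1·(≡6) mod 7; (3|7)=-1, (6|7)=-1; (−1)^{2·1·3}·(-1)^1·(-1)^2 = -1.
v=23: a=23^2·(≡2), b=23^0·(≡22) mod 23; (2|23)=+1, (22|23)=-1; (−1)^{2·0·11}·(+1)^0·(-1)^2 = +1.
v=2: v_2(a)=-1, v_2(b)=2; units ≡ 1, 5 (mod 8); ε·ε+αω+βω = 0·0+-1·1+2·0 ≡ 1  ⇒  (a,b)_2 = -1.
v=5: a=5^-2·(≡1), b=5^0·(≡1) mod 5; (1|5)=+1, (1|5)=+1; (−1)^{-2·0·2}·(+1)^0·(+1)^-2 = +1.
v=∞: 580754 > 0 and 1309 > 0  ⇒  (a,b)_∞ = +1.
v=11: a=11^2·(≡5), b=11^1·(≡4) mod 11; (5|11)=+1, (4|11)=+1; (−1)^{2·1·5}·(+1)^1·(+1)^2 = +1.
v=19: a=19^1·(≡8), b=19^2·(≡5) mod 19; (8|19)=-1, (5|19)=+1; (−1)^{1·2·9}·(-1)^2·(+1)^1 = +1.
v=29: a=29^3·(≡5), b=29^2·(≡1) mod 29; (5|29)=+1, (1|29)=+1; (−1)^{3·2·14}·(+1)^2·(+1)^3 = +1.
Ram(580754, 1309) = {2, 7}; no ℚ_2-point on the conic.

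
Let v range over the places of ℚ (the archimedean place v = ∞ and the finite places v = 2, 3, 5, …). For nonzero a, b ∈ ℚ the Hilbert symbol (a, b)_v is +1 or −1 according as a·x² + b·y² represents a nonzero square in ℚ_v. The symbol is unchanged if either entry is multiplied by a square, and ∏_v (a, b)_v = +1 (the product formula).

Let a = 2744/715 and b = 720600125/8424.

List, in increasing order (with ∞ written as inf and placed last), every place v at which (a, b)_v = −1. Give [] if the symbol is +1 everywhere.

[2, 5]

Mod squares: a ≡ 10010, b ≡ 130. Check v ∈ {∞, 2, 3, 5, 7, 11, 13}.
v=3: a=3^0·(≡2), b=3^-4·(≡1) mod 3; (2|3)=-1, (1|3)=+1; (−1)^{0·-4·1}·(-1)^-4·(+1)^0 = +1.
v=11: a=11^-1·(≡6), b=11^0·(≡4) mod 11; (6|11)=-1, (4|11)=+1; (−1)^{-1·0·5}·(-1)^0·(+1)^-1 = +1.
v=2: v_2(a)=3, v_2(b)=-3; units ≡ 5, 1 (mod 8); ε·ε+αω+βω = 0·0+3·0+-3·1 ≡ 1  ⇒  (a,b)_2 = -1.
v=13: a=13^-1·(≡9), b=13^-1·(≡1) mod 13; (9|13)=+1, (1|13)=+1; (−1)^{-1·-1·6}·(+1)^-1·(+1)^-1 = +1.
v=7: a=7^3·(≡1), b=7^8·(≡2) mod 7; (1|7)=+1, (2|7)=+1; (−1)^{3·8·3}·(+1)^8·(+1)^3 = +1.
v=5: a=5^-1·(≡3), b=5^3·(≡4) mod 5; (3|5)=-1, (4|5)=+1; (−1)^{-1·3·2}·(-1)^3·(+1)^-1 = -1.
v=∞: 10010 > 0 and 130 > 0  ⇒  (a,b)_∞ = +1.
(10010, 130 / ℚ) ramifies at {2, 5}: a division algebra.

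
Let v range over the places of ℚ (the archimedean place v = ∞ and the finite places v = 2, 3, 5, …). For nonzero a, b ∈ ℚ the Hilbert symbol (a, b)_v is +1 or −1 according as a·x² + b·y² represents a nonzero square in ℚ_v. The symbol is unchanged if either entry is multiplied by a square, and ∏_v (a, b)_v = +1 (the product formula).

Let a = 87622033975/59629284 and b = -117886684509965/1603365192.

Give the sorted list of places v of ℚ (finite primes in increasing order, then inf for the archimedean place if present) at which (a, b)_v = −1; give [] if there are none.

[2, 7]

Mod squares: a ≡ 31, b ≡ -2170. Check v ∈ {∞, 2, 3, 5, 7, 11, 13, 31}.
v=∞: 31 > 0 and -2170 < 0  ⇒  (a,b)_∞ = +1.
v=7: a=7^6·(≡3), b=7^7·(≡5) mod 7; (3|7)=-1, (5|7)=-1; (−1)^{6·7·3}·(-1)^7·(-1)^6 = -1.
v=5: a=5^2·(≡1), b=5^1·(≡1) mod 5; (1|5)=+1, (1|5)=+1; (−1)^{2·1·2}·(+1)^1·(+1)^2 = +1.
v=13: a=13^-2·(≡7), b=13^-2·(≡12) mod 13; (7|13)=-1, (12|13)=+1; (−1)^{-2·-2·6}·(-1)^-2·(+1)^-2 = +1.
v=2: v_2(a)=-2, v_2(b)=-3; units ≡ 7, 3 (mod 8); ε·ε+αω+βω = 1·1+-2·1+-3·0 ≡ 1  ⇒  (a,b)_2 = -1.
v=31: a=31^3·(≡18), b=31^5·(≡13) mod 31; (18|31)=+1, (13|31)=-1; (−1)^{3·5·15}·(+1)^5·(-1)^3 = +1.
v=3: a=3^-6·(≡1), b=3^-4·(≡2) mod 3; (1|3)=+1, (2|3)=-1; (−1)^{-6·-4·1}·(+1)^-4·(-1)^-6 = +1.
v=11: a=11^-2·(≡9), b=11^-4·(≡2) mod 11; (9|11)=+1, (2|11)=-1; (−1)^{-2·-4·5}·(+1)^-4·(-1)^-2 = +1.
Ram(31, -2170) = {2, 7}; no ℚ_2-point on the conic.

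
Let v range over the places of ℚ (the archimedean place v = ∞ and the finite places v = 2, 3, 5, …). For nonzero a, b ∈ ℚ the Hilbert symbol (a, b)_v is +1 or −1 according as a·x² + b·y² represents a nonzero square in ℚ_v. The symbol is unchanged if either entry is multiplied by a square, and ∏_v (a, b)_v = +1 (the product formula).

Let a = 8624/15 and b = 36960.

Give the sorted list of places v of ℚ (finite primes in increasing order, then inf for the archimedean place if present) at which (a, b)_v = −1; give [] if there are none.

(a, b) ≡ (165, 2310) mod (ℚ^×)²; places V = {2, 3, 5, 7, 11, ∞}.
(a,b)_∞: sgn(165)=+, sgn(2310)=+, so +1.
(a,b)_3: α=-1, u≡1; β=1, v≡2 (mod 3); (1|3)=+1, (2|3)=-1; sign (−1)^1·+1^1·-1^-1 = +1.
(a,b)_5: α=-1, u≡3; β=1, v≡2 (mod 5); (3|5)=-1, (2|5)=-1; sign (−1)^0·-1^1·-1^-1 = +1.
(a,b)_2: α=4, β=5; u≡5, v≡3 (mod 8); ε(u)ε(v)=0·1, αω(v)=4·1, βω(u)=5·1; sum ≡ 1  ⇒  -1.
(a,b)_7: α=2, u≡1; β=1, v≡2 (mod 7); (1|7)=+1, (2|7)=+1; sign (−1)^0·+1^1·+1^2 = +1.
(a,b)_11: α=1, u≡9; β=1, v≡5 (mod 11); (9|11)=+1, (5|11)=+1; sign (−1)^1·+1^1·+1^1 = -1.
Ram(165, 2310) = {2, 11}; no ℚ_2-point on the conic.

[2, 11]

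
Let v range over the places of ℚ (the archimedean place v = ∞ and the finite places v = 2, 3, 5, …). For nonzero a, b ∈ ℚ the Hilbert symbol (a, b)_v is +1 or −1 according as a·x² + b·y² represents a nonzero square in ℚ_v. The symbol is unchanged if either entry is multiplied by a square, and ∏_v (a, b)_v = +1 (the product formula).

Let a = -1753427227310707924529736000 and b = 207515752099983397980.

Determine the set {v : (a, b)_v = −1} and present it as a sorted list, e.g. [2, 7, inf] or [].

(a, b) ≡ (-62292165, 95) mod (ℚ^×)²; places V = {2, 3, 5, 7, 13, 17, 19, 23, 43, ∞}.
(a,b)_17: α=3, u≡3; β=2, v≡5 (mod 17); (3|17)=-1, (5|17)=-1; sign (−1)^0·-1^2·-1^3 = -1.
(a,b)_7: α=6, u≡4; β=4, v≡2 (mod 7); (4|7)=+1, (2|7)=+1; sign (−1)^0·+1^4·+1^6 = +1.
(a,b)_3: α=1, u≡1; β=2, v≡2 (mod 3); (1|3)=+1, (2|3)=-1; sign (−1)^0·+1^2·-1^1 = -1.
(a,b)_2: α=6, β=2; u≡3, v≡7 (mod 8); ε(u)ε(v)=1·1, αω(v)=6·0, βω(u)=2·1; sum ≡ 1  ⇒  -1.
(a,b)_13: α=1, u≡9; β=2, v≡9 (mod 13); (9|13)=+1, (9|13)=+1; sign (−1)^0·+1^2·+1^1 = +1.
(a,b)_23: α=5, u≡5; β=4, v≡4 (mod 23); (5|23)=-1, (4|23)=+1; sign (−1)^0·-1^4·+1^5 = +1.
(a,b)_5: α=3, u≡2; β=1, v≡1 (mod 5); (2|5)=-1, (1|5)=+1; sign (−1)^0·-1^1·+1^3 = -1.
(a,b)_∞: sgn(-62292165)=−, sgn(95)=+, so +1.
(a,b)_19: α=1, u≡14; β=1, v≡11 (mod 19); (14|19)=-1, (11|19)=+1; sign (−1)^1·-1^1·+1^1 = +1.
(a,b)_43: α=3, u≡1; β=2, v≡16 (mod 43); (1|43)=+1, (16|43)=+1; sign (−1)^0·+1^2·+1^3 = +1.
|Ram(-62292165, 95)| = 4, even; anisotropic at {2, 3, 5, 17}.

[2, 3, 5, 17]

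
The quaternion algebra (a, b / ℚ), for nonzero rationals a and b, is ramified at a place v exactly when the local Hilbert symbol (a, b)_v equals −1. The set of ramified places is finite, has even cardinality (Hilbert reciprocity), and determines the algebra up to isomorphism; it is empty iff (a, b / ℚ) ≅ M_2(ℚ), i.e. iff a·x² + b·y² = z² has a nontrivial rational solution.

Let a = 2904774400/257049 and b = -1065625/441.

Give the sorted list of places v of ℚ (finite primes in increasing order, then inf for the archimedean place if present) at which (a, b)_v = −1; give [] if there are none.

Mod squares: a ≡ 31, b ≡ -1705. Check v ∈ {∞, 2, 3, 5, 7, 11, 13, 31}.
v=7: a=7^0·(≡5), b=7^-2·(≡3) mod 7; (5|7)=-1, (3|7)=-1; (−1)^{0·-2·3}·(-1)^-2·(-1)^0 = +1.
v=5: a=5^2·(≡4), b=5^5·(≡4) mod 5; (4|5)=+1, (4|5)=+1; (−1)^{2·5·2}·(+1)^5·(+1)^2 = +1.
v=13: a=13^-4·(≡11), b=13^0·(≡2) mod 13; (11|13)=-1, (2|13)=-1; (−1)^{-4·0·6}·(-1)^0·(-1)^-4 = +1.
v=11: a=11^4·(≡4), b=11^1·(≡2) mod 11; (4|11)=+1, (2|11)=-1; (−1)^{4·1·5}·(+1)^1·(-1)^4 = +1.
v=3: a=3^-2·(≡1), b=3^-2·(≡2) mod 3; (1|3)=+1, (2|3)=-1; (−1)^{-2·-2·1}·(+1)^-2·(-1)^-2 = +1.
v=31: a=31^1·(≡20), b=31^1·(≡5) mod 31; (20|31)=+1, (5|31)=+1; (−1)^{1·1·15}·(+1)^1·(+1)^1 = -1.
v=∞: 31 > 0 and -1705 < 0  ⇒  (a,b)_∞ = +1.
v=2: v_2(a)=8, v_2(b)=0; units ≡ 7, 7 (mod 8); ε·ε+αω+βω = 1·1+8·0+0·0 ≡ 1  ⇒  (a,b)_2 = -1.
|Ram(31, -1705)| = 2, even; anisotropic at {2, 31}.

[2, 31]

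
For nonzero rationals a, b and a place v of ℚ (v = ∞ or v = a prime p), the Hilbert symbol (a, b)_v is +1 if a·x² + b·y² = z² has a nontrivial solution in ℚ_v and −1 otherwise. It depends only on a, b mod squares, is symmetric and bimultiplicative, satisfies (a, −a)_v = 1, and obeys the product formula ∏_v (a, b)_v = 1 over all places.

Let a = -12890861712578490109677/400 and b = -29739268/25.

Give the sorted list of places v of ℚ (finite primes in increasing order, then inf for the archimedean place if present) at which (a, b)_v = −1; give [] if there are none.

[2, 31, 41, inf]

(a, b) ≡ (-25911877, -43993) mod (ℚ^×)²; places V = {2, 3, 5, 13, 19, 29, 31, 37, 41, ∞}.
(a,b)_13: α=4, u≡12; β=2, v≡4 (mod 13); (12|13)=+1, (4|13)=+1; sign (−1)^0·+1^2·+1^4 = +1.
(a,b)_19: α=1, u≡14; β=0, v≡17 (mod 19); (14|19)=-1, (17|19)=+1; sign (−1)^0·-1^0·+1^1 = +1.
(a,b)_3: α=2, u≡2; β=0, v≡2 (mod 3); (2|3)=-1, (2|3)=-1; sign (−1)^0·-1^0·-1^2 = +1.
(a,b)_∞: sgn(-25911877)=−, sgn(-43993)=−, so -1.
(a,b)_2: α=-4, β=2; u≡3, v≡7 (mod 8); ε(u)ε(v)=1·1, αω(v)=-4·0, βω(u)=2·1; sum ≡ 1  ⇒  -1.
(a,b)_37: α=3, u≡14; β=1, v≡35 (mod 37); (14|37)=-1, (35|37)=-1; sign (−1)^0·-1^1·-1^3 = +1.
(a,b)_5: α=-2, u≡3; β=-2, v≡2 (mod 5); (3|5)=-1, (2|5)=-1; sign (−1)^0·-1^-2·-1^-2 = +1.
(a,b)_31: α=1, u≡24; β=0, v≡27 (mod 31); (24|31)=-1, (27|31)=-1; sign (−1)^0·-1^0·-1^1 = -1.
(a,b)_41: α=3, u≡40; β=1, v≡19 (mod 41); (40|41)=+1, (19|41)=-1; sign (−1)^0·+1^1·-1^3 = -1.
(a,b)_29: α=3, u≡16; β=1, v≡13 (mod 29); (16|29)=+1, (13|29)=+1; sign (−1)^0·+1^1·+1^3 = +1.
Ram(-25911877, -43993) = {2, 31, 41, ∞}; no ℚ_2-point on the conic.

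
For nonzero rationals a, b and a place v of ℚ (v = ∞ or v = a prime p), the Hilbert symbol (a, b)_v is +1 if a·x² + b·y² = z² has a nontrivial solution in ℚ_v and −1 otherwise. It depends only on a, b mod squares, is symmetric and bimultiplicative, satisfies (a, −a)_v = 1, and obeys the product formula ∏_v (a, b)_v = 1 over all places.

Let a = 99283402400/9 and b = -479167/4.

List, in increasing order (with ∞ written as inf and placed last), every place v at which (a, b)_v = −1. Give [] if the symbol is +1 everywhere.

Mod squares: a ≡ 248208506, b ≡ -479167. Check v ∈ {∞, 2, 3, 5, 7, 13, 29, 31, 37, 41}.
v=31: a=31^1·(≡26), b=31^1·(≡3) mod 31; (26|31)=-1, (3|31)=-1; (−1)^{1·1·15}·(-1)^1·(-1)^1 = -1.
v=5: a=5^2·(≡4), b=5^0·(≡2) mod 5; (4|5)=+1, (2|5)=-1; (−1)^{2·0·2}·(+1)^0·(-1)^2 = +1.
v=7: a=7^1·(≡6), b=7^0·(≡1) mod 7; (6|7)=-1, (1|7)=+1; (−1)^{1·0·3}·(-1)^0·(+1)^1 = +1.
v=3: a=3^-2·(≡2), b=3^0·(≡2) mod 3; (2|3)=-1, (2|3)=-1; (−1)^{-2·0·1}·(-1)^0·(-1)^-2 = +1.
v=13: a=13^1·(≡7), b=13^1·(≡12) mod 13; (7|13)=-1, (12|13)=+1; (−1)^{1·1·6}·(-1)^1·(+1)^1 = -1.
v=∞: 248208506 > 0 and -479167 < 0  ⇒  (a,b)_∞ = +1.
v=29: a=29^1·(≡20), b=29^1·(≡9) mod 29; (20|29)=+1, (9|29)=+1; (−1)^{1·1·14}·(+1)^1·(+1)^1 = +1.
v=37: a=37^1·(≡4), b=37^0·(≡5) mod 37; (4|37)=+1, (5|37)=-1; (−1)^{1·0·18}·(+1)^0·(-1)^1 = -1.
v=2: v_2(a)=5, v_2(b)=-2; units ≡ 5, 1 (mod 8); ε·ε+αω+βω = 0·0+5·0+-2·1 ≡ 0  ⇒  (a,b)_2 = +1.
v=41: a=41^1·(≡6), b=41^1·(≡20) mod 41; (6|41)=-1, (20|41)=+1; (−1)^{1·1·20}·(-1)^1·(+1)^1 = -1.
Ram(248208506, -479167) = {13, 31, 37, 41}; no ℚ_13-point on the conic.

[13, 31, 37, 41]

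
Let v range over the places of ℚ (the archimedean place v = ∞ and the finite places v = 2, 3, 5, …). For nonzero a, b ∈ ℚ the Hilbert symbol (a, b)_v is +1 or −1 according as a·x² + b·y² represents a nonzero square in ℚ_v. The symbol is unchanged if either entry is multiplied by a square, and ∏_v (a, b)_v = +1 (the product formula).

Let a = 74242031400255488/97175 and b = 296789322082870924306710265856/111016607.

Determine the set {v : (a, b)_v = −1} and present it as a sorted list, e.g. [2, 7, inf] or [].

[7, 17, 23, 41]

(a, b) ≡ (88711, 609178) mod (ℚ^×)²; places V = {2, 5, 7, 11, 13, 17, 19, 23, 29, 41, ∞}.
(a,b)_17: α=0, u≡3; β=3, v≡2 (mod 17); (3|17)=-1, (2|17)=+1; sign (−1)^0·-1^3·+1^0 = -1.
(a,b)_41: α=2, u≡27; β=3, v≡37 (mod 41); (27|41)=-1, (37|41)=+1; sign (−1)^0·-1^3·+1^2 = -1.
(a,b)_5: α=-2, u≡4; β=0, v≡3 (mod 5); (4|5)=+1, (3|5)=-1; sign (−1)^0·+1^0·-1^-2 = +1.
(a,b)_19: α=3, u≡15; β=5, v≡9 (mod 19); (15|19)=-1, (9|19)=+1; sign (−1)^1·-1^5·+1^3 = +1.
(a,b)_13: α=-2, u≡1; β=-6, v≡8 (mod 13); (1|13)=+1, (8|13)=-1; sign (−1)^0·+1^-6·-1^-2 = +1.
(a,b)_7: α=1, u≡5; β=2, v≡5 (mod 7); (5|7)=-1, (5|7)=-1; sign (−1)^0·-1^2·-1^1 = -1.
(a,b)_23: α=-1, u≡12; β=-1, v≡18 (mod 23); (12|23)=+1, (18|23)=+1; sign (−1)^1·+1^-1·+1^-1 = -1.
(a,b)_∞: sgn(88711)=+, sgn(609178)=+, so +1.
(a,b)_2: α=18, β=33; u≡7, v≡5 (mod 8); ε(u)ε(v)=1·0, αω(v)=18·1, βω(u)=33·0; sum ≡ 0  ⇒  +1.
(a,b)_29: α=1, u≡17; β=2, v≡4 (mod 29); (17|29)=-1, (4|29)=+1; sign (−1)^0·-1^2·+1^1 = +1.
(a,b)_11: α=2, u≡7; β=0, v≡9 (mod 11); (7|11)=-1, (9|11)=+1; sign (−1)^0·-1^0·+1^2 = +1.
|Ram(88711, 609178)| = 4, even; anisotropic at {7, 17, 23, 41}.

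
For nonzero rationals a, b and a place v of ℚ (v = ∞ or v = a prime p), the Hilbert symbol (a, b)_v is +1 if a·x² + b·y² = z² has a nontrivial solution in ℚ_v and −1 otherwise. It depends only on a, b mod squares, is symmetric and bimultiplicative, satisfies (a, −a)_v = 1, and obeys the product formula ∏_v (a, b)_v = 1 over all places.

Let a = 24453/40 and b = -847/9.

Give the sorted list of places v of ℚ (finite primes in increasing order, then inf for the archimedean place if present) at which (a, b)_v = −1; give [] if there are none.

[5, 7, 13, 19]

(a, b) ≡ (27170, -7) mod (ℚ^×)²; places V = {2, 3, 5, 7, 11, 13, 19, ∞}.
(a,b)_2: α=-3, β=0; u≡1, v≡1 (mod 8); ε(u)ε(v)=0·0, αω(v)=-3·0, βω(u)=0·0; sum ≡ 0  ⇒  +1.
(a,b)_11: α=1, u≡8; β=2, v≡9 (mod 11); (8|11)=-1, (9|11)=+1; sign (−1)^0·-1^2·+1^1 = +1.
(a,b)_19: α=1, u≡7; β=0, v≡3 (mod 19); (7|19)=+1, (3|19)=-1; sign (−1)^0·+1^0·-1^1 = -1.
(a,b)_∞: sgn(27170)=+, sgn(-7)=−, so +1.
(a,b)_3: α=2, u≡2; β=-2, v≡2 (mod 3); (2|3)=-1, (2|3)=-1; sign (−1)^0·-1^-2·-1^2 = +1.
(a,b)_13: α=1, u≡9; β=0, v≡7 (mod 13); (9|13)=+1, (7|13)=-1; sign (−1)^0·+1^0·-1^1 = -1.
(a,b)_5: α=-1, u≡1; β=0, v≡2 (mod 5); (1|5)=+1, (2|5)=-1; sign (−1)^0·+1^0·-1^-1 = -1.
(a,b)_7: α=0, u≡6; β=1, v≡6 (mod 7); (6|7)=-1, (6|7)=-1; sign (−1)^0·-1^1·-1^0 = -1.
(27170, -7 / ℚ) ramifies at {5, 7, 13, 19}: a division algebra.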